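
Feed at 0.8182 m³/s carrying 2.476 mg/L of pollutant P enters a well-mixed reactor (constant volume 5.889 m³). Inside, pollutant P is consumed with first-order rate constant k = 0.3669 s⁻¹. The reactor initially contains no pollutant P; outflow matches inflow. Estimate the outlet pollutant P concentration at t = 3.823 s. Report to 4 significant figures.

Accumulation = in − out − consumed: V dC/dt = Q C_in − Q C − k V C.
dC/dt = (Q/V) C_in − (Q/V + k) C; effective rate a = Q/V + k = 0.138937 + 0.3669 = 0.505837 s⁻¹.
C_ss = Q C_in/(Q + kV) = 0.680077 mg/L; C(t) = C_ss + (C₀ − C_ss) e^(−a t).
C(3.823) = 0.680077 + (-0.680077)·e^(−0.505837·3.823) = 0.680077 + (-0.680077)·0.144596 = 0.581741 mg/L.

0.5817 mg/L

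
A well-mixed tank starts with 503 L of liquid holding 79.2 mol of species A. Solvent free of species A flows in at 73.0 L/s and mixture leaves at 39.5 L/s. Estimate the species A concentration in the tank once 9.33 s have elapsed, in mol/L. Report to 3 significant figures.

0.0549 mol/L

Let m(t) be the amount of species A. Volume: V(t) = V₀ + (Q_in − Q_out) t = 503 + 33.500 t; V(9.33) = 815.56 L.
No species A enters, so dm/dt = −Q_out · (m/V).
dm/m = −Q_out dt/(V₀ + 33.500 t); integrating gives ln(m/m₀) = −(Q_out/(Q_in−Q_out)) ln(V/V₀).
m = m₀ (V₀/V)^(Q_out/(Q_in−Q_out)) = 79.2 × (503/815.56)^(1.1791) = 44.797 mol.
C = m/V = 44.797/815.56 = 0.054928 mol/L.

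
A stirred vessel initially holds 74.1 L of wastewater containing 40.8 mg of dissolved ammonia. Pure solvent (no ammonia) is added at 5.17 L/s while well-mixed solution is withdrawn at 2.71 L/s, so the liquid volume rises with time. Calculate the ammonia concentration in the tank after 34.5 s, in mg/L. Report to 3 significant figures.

0.111 mg/L

Total volume: dV/dt = Q_in − Q_out = 2.4600 L/s, so V(t) = 74.1 + 2.4600 t and V(34.5) = 158.97 L.
Species balance (pure solvent in): dm/dt = −Q_out · m/V(t).
Separate: dm/m = −Q_out dt/V(t) ⇒ ln(m/m₀) = −(Q_out/(Q_in−Q_out)) ln(V/V₀).
m = m₀ (V₀/V)^(Q_out/(Q_in−Q_out)) = 40.8 × (74.1/158.97)^(1.1016) = 17.598 mg.
C = m/V = 17.598/158.97 = 0.11070 mg/L.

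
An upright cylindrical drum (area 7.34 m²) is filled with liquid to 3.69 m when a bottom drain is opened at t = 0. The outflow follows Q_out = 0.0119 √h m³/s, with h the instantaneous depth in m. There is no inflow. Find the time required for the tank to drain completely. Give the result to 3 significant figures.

2370 s

Unsteady balance on liquid volume: A dh/dt = −0.0119 √h.
Separate and integrate: 2(√h − √h₀) = −(0.0119/A) t.
Set h = 0: 2√h₀ = (0.0119/A) t_empty ⇒ t_empty = 2A√h₀/0.0119.
t_empty = 2·7.34·√3.69/0.0119 = 14.680·1.9209/0.0119 = 2369.7 s.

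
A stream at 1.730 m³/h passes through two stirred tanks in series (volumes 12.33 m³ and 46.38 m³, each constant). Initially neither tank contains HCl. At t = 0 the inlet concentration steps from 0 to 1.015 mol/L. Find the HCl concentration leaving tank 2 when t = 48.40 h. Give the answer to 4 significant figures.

0.7881 mol/L

Species balance on tank i: dCᵢ/dt = (Cᵢ₋₁ − Cᵢ)/τᵢ with τᵢ = Vᵢ/Q.
τ₁ = 12.33/1.730 = 7.12717 h; τ₂ = 46.38/1.730 = 26.8092 h.
Solving the cascade with C₁(0)=C₂(0)=0 gives C₂(t) = C_in[1 − (τ₁ e^(−t/τ₁) − τ₂ e^(−t/τ₂))/(τ₁ − τ₂)].
At t = 48.40: e^(−t/τ₁) = 0.00112394, e^(−t/τ₂) = 0.164417.
C₂ = 1.015·[1 − (7.12717·0.00112394 − 26.8092·0.164417)/(-19.6821)] = 1.015·0.776452 = 0.788098 mol/L.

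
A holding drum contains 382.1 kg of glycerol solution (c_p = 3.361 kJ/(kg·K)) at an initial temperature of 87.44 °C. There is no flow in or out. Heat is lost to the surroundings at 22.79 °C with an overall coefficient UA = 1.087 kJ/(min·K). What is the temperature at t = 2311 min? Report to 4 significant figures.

M c_p dT/dt = −UA(T − T_amb).
dT/dt = (T_ss − T)/τ with T_ss = T_amb = 22.7900 °C, τ = M c_p/UA = 382.1·3.361/1.087 = 1181.45 min.
Integrating: T(t) = T_ss + (T₀ − T_ss) e^(−t/τ).
T(2311) = 22.7900 + (64.6500)·0.141413 = 31.9324 °C.

31.93 °C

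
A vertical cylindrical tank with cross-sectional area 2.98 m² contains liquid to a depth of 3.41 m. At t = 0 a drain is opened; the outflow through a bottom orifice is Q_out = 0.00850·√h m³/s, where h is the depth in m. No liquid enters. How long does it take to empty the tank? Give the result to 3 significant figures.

Unsteady balance on liquid volume: A dh/dt = −0.00850 √h.
∫ h^(−1/2) dh = −(0.00850/A) ∫ dt, giving 2√h = 2√h₀ − (0.00850/A) t.
Set h = 0: 2√h₀ = (0.00850/A) t_empty ⇒ t_empty = 2A√h₀/0.00850.
t_empty = 2·2.98·√3.41/0.00850 = 5.9600·1.8466/0.00850 = 1294.8 s.

1290 s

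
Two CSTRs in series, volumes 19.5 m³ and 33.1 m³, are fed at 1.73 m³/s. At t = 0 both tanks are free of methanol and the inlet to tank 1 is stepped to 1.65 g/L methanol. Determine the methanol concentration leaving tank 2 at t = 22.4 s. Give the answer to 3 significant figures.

Each tank obeys Vᵢ dCᵢ/dt = Q(Cᵢ₋₁ − Cᵢ), so τᵢ = Vᵢ/Q.
τ₁ = 19.5/1.73 = 11.272 s; τ₂ = 33.1/1.73 = 19.133 s.
Tank 1: C₁ = C_in(1 − e^(−t/τ₁)). Tank 2 (τ₁ ≠ τ₂): C₂ = C_in[1 − (τ₁ e^(−t/τ₁) − τ₂ e^(−t/τ₂))/(τ₁ − τ₂)].
At t = 22.4: e^(−t/τ₁) = 0.13707, e^(−t/τ₂) = 0.31013.
C₂ = 1.65·[1 − (11.272·0.13707 − 19.133·0.31013)/(-7.8613)] = 1.65·0.44172 = 0.72884 g/L.

0.729 g/L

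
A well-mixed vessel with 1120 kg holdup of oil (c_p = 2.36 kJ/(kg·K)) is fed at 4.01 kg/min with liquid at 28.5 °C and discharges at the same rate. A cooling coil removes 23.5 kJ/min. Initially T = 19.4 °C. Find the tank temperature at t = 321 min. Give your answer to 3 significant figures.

Unsteady energy balance on the tank contents: M c_p dT/dt = ṁ c_p (T_in − T) − 23.5.
τ = M/ṁ = 279.30 min; T_ss = T_in − Q̇/(ṁ c_p) = 28.5 − 23.5/(4.01·2.36) = 26.017 °C.
Integrating: T(t) = T_ss + (T₀ − T_ss) e^(−t/τ).
T(321) = 26.017 + (-6.6168)·e^(−321/279.30) = 26.017 + (-6.6168)·0.31686 = 23.920 °C.

23.9 °C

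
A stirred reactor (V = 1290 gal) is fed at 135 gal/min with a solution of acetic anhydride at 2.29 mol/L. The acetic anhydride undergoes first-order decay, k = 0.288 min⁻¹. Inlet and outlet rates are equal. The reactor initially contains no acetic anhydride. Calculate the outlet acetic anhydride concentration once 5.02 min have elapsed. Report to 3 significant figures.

V dC/dt = Q(C_in − C) − k V C.
dC/dt = (Q/V) C_in − (Q/V + k) C; effective rate a = Q/V + k = 0.10465 + 0.288 = 0.39265 min⁻¹.
C_ss = Q C_in/(Q + kV) = 0.61034 mol/L; C(t) = C_ss + (C₀ − C_ss) e^(−a t).
C(5.02) = 0.61034 + (-0.61034)·e^(−0.39265·5.02) = 0.61034 + (-0.61034)·0.13930 = 0.52532 mol/L.

0.525 mol/L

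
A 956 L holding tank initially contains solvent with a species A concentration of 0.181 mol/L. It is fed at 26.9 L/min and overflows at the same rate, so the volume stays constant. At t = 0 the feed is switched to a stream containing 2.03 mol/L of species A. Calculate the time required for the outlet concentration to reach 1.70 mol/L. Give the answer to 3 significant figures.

61.2 min

Species balance: V dC/dt = Q(C_in − C) ⇒ τ = V/Q = 35.539 min.
C(t) = C_in + (C₀ − C_in) e^(−t/τ). Set C = 1.70 and solve for t:
e^(−t/τ) = (C − C_in)/(C₀ − C_in) = (1.70 − 2.03)/(0.181 − 2.03) = 0.17847
t = −τ ln(…) = 35.539 × 1.7233 = 61.245 min.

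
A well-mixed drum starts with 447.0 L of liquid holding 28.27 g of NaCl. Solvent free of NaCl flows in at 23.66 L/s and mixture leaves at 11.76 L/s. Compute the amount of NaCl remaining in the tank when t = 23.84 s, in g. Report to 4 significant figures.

Let m(t) be the amount of NaCl. Volume: V(t) = V₀ + (Q_in − Q_out) t = 447.0 + 11.9000 t; V(23.84) = 730.696 L.
Species balance (pure solvent in): dm/dt = −Q_out · m/V(t).
Separate: dm/m = −Q_out dt/V(t) ⇒ ln(m/m₀) = −(Q_out/(Q_in−Q_out)) ln(V/V₀).
m = m₀ (V₀/V)^(Q_out/(Q_in−Q_out)) = 28.27 × (447.0/730.696)^(0.988235) = 17.3943 g.

17.39 g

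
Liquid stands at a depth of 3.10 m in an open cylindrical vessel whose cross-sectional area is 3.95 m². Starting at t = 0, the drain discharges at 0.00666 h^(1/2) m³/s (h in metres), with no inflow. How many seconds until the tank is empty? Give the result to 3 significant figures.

2090 s

A dh/dt = −Q_out = −0.00666 √h.
Separate and integrate: 2(√h − √h₀) = −(0.00666/A) t.
Tank is empty when √h = 0: t_empty = 2A√h₀/0.00666.
t_empty = 2·3.95·√3.10/0.00666 = 7.9000·1.7607/0.00666 = 2088.5 s.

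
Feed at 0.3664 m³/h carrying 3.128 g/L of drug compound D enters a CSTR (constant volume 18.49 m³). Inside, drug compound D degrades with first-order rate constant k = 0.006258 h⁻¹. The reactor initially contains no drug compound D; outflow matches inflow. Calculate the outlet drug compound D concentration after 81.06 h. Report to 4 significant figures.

Species balance: V dC/dt = Q C_in − Q C − k V C.
This is linear with rate a = Q/V + k = 0.0260741 h⁻¹.
C_ss = Q C_in/(Q + kV) = 2.37725 g/L; C(t) = C_ss + (C₀ − C_ss) e^(−a t).
C(81.06) = 2.37725 + (-2.37725)·e^(−0.0260741·81.06) = 2.37725 + (-2.37725)·0.120806 = 2.09007 g/L.

2.090 g/L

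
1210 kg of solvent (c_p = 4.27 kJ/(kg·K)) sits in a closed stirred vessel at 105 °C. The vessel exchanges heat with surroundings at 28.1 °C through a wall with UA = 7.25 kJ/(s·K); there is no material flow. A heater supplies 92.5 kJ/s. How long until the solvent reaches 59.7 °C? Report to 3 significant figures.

Lumped-capacitance energy balance: M c_p dT/dt = UA(T_amb − T) + Q̇.
τ = M c_p/UA = 712.65 s; T_ss = T_amb + Q̇/UA = 28.1 + 92.5/7.25 = 40.859 °C.
T(t) = T_ss + (T₀ − T_ss)e^(−t/τ); set T = 59.7:
t = −τ ln[(T − T_ss)/(T₀ − T_ss)] = −712.65 · ln(0.29375) = 873.02 s.

873 s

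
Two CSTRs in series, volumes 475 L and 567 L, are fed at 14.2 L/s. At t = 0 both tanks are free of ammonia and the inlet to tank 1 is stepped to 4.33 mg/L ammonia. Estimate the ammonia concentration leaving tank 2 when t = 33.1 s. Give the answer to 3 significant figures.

0.992 mg/L

Each tank obeys Vᵢ dCᵢ/dt = Q(Cᵢ₋₁ − Cᵢ), so τᵢ = Vᵢ/Q.
τ₁ = 475/14.2 = 33.451 s; τ₂ = 567/14.2 = 39.930 s.
Tank 1: C₁ = C_in(1 − e^(−t/τ₁)). Tank 2 (τ₁ ≠ τ₂): C₂ = C_in[1 − (τ₁ e^(−t/τ₁) − τ₂ e^(−t/τ₂))/(τ₁ − τ₂)].
At t = 33.1: e^(−t/τ₁) = 0.37176, e^(−t/τ₂) = 0.43650.
C₂ = 4.33·[1 − (33.451·0.37176 − 39.930·0.43650)/(-6.4789)] = 4.33·0.22921 = 0.99247 mg/L.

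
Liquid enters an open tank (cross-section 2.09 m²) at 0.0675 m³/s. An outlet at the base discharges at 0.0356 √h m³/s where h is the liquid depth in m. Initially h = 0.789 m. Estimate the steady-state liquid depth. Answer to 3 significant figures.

3.60 m

A dh/dt = Q_in − 0.0356 √h. Steady state requires inflow = outflow:
Q_in = 0.0356 √h_ss ⇒ √h_ss = 0.0675/0.0356 = 1.8961.
h_ss = 1.8961² = 3.5951 m. (Since h₀ = 0.789 m < h_ss, the level will rise toward this value.)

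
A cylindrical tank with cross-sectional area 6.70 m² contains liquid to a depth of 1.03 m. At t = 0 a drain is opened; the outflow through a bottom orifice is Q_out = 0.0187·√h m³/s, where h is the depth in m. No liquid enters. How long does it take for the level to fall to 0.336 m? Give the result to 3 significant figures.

With no inflow, A dh/dt = −0.0187 √h.
This is separable: 2 d(√h)/dt = −0.0187/A, so √h = √h₀ − (0.0187/(2A)) t.
t = 2A(√h₀ − √h)/0.0187 = 2·6.70·(√1.03 − √0.336)/0.0187
  = 13.400 × (1.0149 − 0.57966) / 0.0187 = 311.88 s.

312 s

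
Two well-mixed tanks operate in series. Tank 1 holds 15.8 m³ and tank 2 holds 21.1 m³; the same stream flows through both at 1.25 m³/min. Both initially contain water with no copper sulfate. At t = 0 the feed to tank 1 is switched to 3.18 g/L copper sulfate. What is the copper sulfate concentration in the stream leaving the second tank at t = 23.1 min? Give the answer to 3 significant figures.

1.48 g/L

Time constants: τᵢ = Vᵢ/Q for each well-mixed tank.
τ₁ = 15.8/1.25 = 12.640 min; τ₂ = 21.1/1.25 = 16.880 min.
Tank 1: C₁ = C_in(1 − e^(−t/τ₁)). Tank 2 (τ₁ ≠ τ₂): C₂ = C_in[1 − (τ₁ e^(−t/τ₁) − τ₂ e^(−t/τ₂))/(τ₁ − τ₂)].
At t = 23.1: e^(−t/τ₁) = 0.16081, e^(−t/τ₂) = 0.25449.
C₂ = 3.18·[1 − (12.640·0.16081 − 16.880·0.25449)/(-4.2400)] = 3.18·0.46623 = 1.4826 g/L.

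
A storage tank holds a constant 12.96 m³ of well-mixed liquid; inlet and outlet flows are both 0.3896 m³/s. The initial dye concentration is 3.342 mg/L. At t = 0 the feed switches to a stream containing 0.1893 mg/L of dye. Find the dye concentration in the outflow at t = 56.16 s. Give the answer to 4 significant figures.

Mass balance on the solute (V constant): V dC/dt = Q(C_in − C).
So dC/dt = (C_in − C)/τ with τ = V/Q = 12.96/0.3896 = 33.2649 s.
C approaches C_in exponentially: C(t) = C_in + (C₀ − C_in) e^(−t/τ).
C(56.16) = 0.1893 + (3.342 − 0.1893)·e^(−56.16/33.2649) = 0.1893 + (3.15270)·0.184840 = 0.772044 mg/L.

0.7720 mg/L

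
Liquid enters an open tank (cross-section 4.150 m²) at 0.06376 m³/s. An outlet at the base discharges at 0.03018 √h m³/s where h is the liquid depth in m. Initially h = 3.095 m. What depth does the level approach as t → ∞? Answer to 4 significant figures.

A dh/dt = Q_in − 0.03018 √h. Steady state requires inflow = outflow:
Q_in = 0.03018 √h_ss ⇒ √h_ss = 0.06376/0.03018 = 2.11266.
h_ss = 2.11266² = 4.46332 m. (Since h₀ = 3.095 m < h_ss, the level will rise toward this value.)

4.463 m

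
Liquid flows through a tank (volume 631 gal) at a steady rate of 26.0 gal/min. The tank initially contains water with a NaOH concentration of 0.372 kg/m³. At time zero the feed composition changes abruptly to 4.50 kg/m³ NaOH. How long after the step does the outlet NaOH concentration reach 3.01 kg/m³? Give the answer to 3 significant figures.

24.7 min

Mass balance on the solute (V constant): V dC/dt = Q(C_in − C), so τ = V/Q = 24.269 min.
C(t) = C_in + (C₀ − C_in) e^(−t/τ). Set C = 3.01 and solve for t:
e^(−t/τ) = (C − C_in)/(C₀ − C_in) = (3.01 − 4.50)/(0.372 − 4.50) = 0.36095
t = −τ ln(…) = 24.269 × 1.0190 = 24.731 min.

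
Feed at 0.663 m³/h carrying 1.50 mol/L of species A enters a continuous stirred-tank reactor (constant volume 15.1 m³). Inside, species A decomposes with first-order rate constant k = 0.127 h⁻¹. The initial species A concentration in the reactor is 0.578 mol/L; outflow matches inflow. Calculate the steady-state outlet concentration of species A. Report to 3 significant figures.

0.385 mol/L

V dC/dt = Q(C_in − C) − k V C.
Steady state (dC/dt = 0): C_ss = Q C_in/(Q + kV) = C_in/(1 + kV/Q).
C_ss = 0.663·1.50/(0.663 + 0.127·15.1) = 0.99450/2.5807 = 0.38536 mol/L.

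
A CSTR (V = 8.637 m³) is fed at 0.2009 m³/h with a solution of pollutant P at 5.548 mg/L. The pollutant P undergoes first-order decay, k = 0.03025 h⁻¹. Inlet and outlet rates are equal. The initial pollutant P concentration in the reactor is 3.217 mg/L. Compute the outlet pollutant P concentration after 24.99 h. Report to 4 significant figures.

Species balance: V dC/dt = Q C_in − Q C − k V C.
This is linear with rate a = Q/V + k = 0.0535104 h⁻¹.
C_ss = Q C_in/(Q + kV) = 2.41166 mg/L; C(t) = C_ss + (C₀ − C_ss) e^(−a t).
C(24.99) = 2.41166 + (0.805344)·e^(−0.0535104·24.99) = 2.41166 + (0.805344)·0.262573 = 2.62312 mg/L.

2.623 mg/L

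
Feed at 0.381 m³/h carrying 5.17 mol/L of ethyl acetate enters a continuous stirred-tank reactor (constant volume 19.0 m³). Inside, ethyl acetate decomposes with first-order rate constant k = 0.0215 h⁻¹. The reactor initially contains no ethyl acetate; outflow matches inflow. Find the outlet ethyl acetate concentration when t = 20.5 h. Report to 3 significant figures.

1.43 mol/L

Species balance: V dC/dt = Q C_in − Q C − k V C.
dC/dt = (Q/V) C_in − (Q/V + k) C; effective rate a = Q/V + k = 0.020053 + 0.0215 = 0.041553 h⁻¹.
C_ss = Q C_in/(Q + kV) = 2.4950 mol/L; C(t) = C_ss + (C₀ − C_ss) e^(−a t).
C(20.5) = 2.4950 + (-2.4950)·e^(−0.041553·20.5) = 2.4950 + (-2.4950)·0.42663 = 1.4305 mol/L.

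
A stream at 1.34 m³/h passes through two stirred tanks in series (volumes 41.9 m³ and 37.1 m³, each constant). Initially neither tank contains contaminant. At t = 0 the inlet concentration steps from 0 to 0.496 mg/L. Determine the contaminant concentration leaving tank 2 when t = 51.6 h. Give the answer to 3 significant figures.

Each tank obeys Vᵢ dCᵢ/dt = Q(Cᵢ₋₁ − Cᵢ), so τᵢ = Vᵢ/Q.
τ₁ = 41.9/1.34 = 31.269 h; τ₂ = 37.1/1.34 = 27.687 h.
Tank 1: C₁ = C_in(1 − e^(−t/τ₁)). Tank 2 (τ₁ ≠ τ₂): C₂ = C_in[1 − (τ₁ e^(−t/τ₁) − τ₂ e^(−t/τ₂))/(τ₁ − τ₂)].
At t = 51.6: e^(−t/τ₁) = 0.19201, e^(−t/τ₂) = 0.15509.
C₂ = 0.496·[1 − (31.269·0.19201 − 27.687·0.15509)/(3.5821)] = 0.496·0.52268 = 0.25925 mg/L.

0.259 mg/L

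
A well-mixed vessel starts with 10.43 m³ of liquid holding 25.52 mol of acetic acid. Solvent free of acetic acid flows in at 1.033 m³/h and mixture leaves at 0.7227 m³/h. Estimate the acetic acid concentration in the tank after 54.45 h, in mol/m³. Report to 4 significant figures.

0.09911 mol/m³

Total volume: dV/dt = Q_in − Q_out = 0.310300 m³/h, so V(t) = 10.43 + 0.310300 t and V(54.45) = 27.3258 m³.
No acetic acid enters, so dm/dt = −Q_out · (m/V).
dm/m = −Q_out dt/(V₀ + 0.310300 t); integrating gives ln(m/m₀) = −(Q_out/(Q_in−Q_out)) ln(V/V₀).
m = m₀ (V₀/V)^(Q_out/(Q_in−Q_out)) = 25.52 × (10.43/27.3258)^(2.32904) = 2.70813 mol.
C = m/V = 2.70813/27.3258 = 0.0991052 mol/m³.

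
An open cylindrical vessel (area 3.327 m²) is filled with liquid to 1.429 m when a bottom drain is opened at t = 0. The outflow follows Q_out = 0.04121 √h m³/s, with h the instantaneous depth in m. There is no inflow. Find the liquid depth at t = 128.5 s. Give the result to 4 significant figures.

Accumulation of liquid (constant cross-section A): A dh/dt = −0.04121 √h.
This is separable: 2 d(√h)/dt = −0.04121/A, so √h = √h₀ − (0.04121/(2A)) t.
√h = √1.429 − 0.04121·128.5/(2·3.327) = 1.19541 − 0.795835 = 0.399573.
h = 0.399573² = 0.159659 m.

0.1597 m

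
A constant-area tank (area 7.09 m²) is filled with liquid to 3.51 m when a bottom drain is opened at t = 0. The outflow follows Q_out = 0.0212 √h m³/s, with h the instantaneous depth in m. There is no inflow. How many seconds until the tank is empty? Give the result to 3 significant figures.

1250 s

Accumulation of liquid (constant cross-section A): A dh/dt = −0.0212 √h.
Separate and integrate: 2(√h − √h₀) = −(0.0212/A) t.
Set h = 0: 2√h₀ = (0.0212/A) t_empty ⇒ t_empty = 2A√h₀/0.0212.
t_empty = 2·7.09·√3.51/0.0212 = 14.180·1.8735/0.0212 = 1253.1 s.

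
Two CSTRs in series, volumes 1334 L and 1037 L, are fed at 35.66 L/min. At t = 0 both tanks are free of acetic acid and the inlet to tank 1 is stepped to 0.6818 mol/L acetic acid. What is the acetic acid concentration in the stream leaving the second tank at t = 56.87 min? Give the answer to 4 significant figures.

0.3490 mol/L

Species balance on tank i: dCᵢ/dt = (Cᵢ₋₁ − Cᵢ)/τᵢ with τᵢ = Vᵢ/Q.
τ₁ = 1334/35.66 = 37.4089 min; τ₂ = 1037/35.66 = 29.0802 min.
Solving the cascade with C₁(0)=C₂(0)=0 gives C₂(t) = C_in[1 − (τ₁ e^(−t/τ₁) − τ₂ e^(−t/τ₂))/(τ₁ − τ₂)].
At t = 56.87: e^(−t/τ₁) = 0.218662, e^(−t/τ₂) = 0.141476.
C₂ = 0.6818·[1 − (37.4089·0.218662 − 29.0802·0.141476)/(8.32866)] = 0.6818·0.511836 = 0.348970 mol/L.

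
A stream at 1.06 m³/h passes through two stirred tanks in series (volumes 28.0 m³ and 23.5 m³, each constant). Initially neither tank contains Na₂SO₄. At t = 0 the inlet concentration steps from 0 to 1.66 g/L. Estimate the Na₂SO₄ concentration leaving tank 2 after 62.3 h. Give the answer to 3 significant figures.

Each tank obeys Vᵢ dCᵢ/dt = Q(Cᵢ₋₁ − Cᵢ), so τᵢ = Vᵢ/Q.
τ₁ = 28.0/1.06 = 26.415 h; τ₂ = 23.5/1.06 = 22.170 h.
Solving the cascade with C₁(0)=C₂(0)=0 gives C₂(t) = C_in[1 − (τ₁ e^(−t/τ₁) − τ₂ e^(−t/τ₂))/(τ₁ − τ₂)].
At t = 62.3: e^(−t/τ₁) = 0.094562, e^(−t/τ₂) = 0.060197.
C₂ = 1.66·[1 − (26.415·0.094562 − 22.170·0.060197)/(4.2453)] = 1.66·0.72598 = 1.2051 g/L.

1.21 g/L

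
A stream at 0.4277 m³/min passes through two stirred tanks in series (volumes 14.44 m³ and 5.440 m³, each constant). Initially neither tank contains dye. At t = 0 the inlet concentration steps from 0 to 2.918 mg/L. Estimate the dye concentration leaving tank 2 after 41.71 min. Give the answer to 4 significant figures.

Species balance on tank i: dCᵢ/dt = (Cᵢ₋₁ − Cᵢ)/τᵢ with τᵢ = Vᵢ/Q.
τ₁ = 14.44/0.4277 = 33.7620 min; τ₂ = 5.440/0.4277 = 12.7192 min.
Solving the cascade with C₁(0)=C₂(0)=0 gives C₂(t) = C_in[1 − (τ₁ e^(−t/τ₁) − τ₂ e^(−t/τ₂))/(τ₁ − τ₂)].
At t = 41.71: e^(−t/τ₁) = 0.290715, e^(−t/τ₂) = 0.0376548.
C₂ = 2.918·[1 − (33.7620·0.290715 − 12.7192·0.0376548)/(21.0428)] = 2.918·0.556325 = 1.62336 mg/L.

1.623 mg/L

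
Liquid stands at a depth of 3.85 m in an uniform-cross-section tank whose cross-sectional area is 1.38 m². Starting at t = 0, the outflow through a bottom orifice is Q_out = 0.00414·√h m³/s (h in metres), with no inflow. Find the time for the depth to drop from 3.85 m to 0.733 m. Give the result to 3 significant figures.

With no inflow, A dh/dt = −0.00414 √h.
Separate and integrate: 2(√h − √h₀) = −(0.00414/A) t.
t = 2A(√h₀ − √h)/0.00414 = 2·1.38·(√3.85 − √0.733)/0.00414
  = 2.7600 × (1.9621 − 0.85615) / 0.00414 = 737.32 s.

737 s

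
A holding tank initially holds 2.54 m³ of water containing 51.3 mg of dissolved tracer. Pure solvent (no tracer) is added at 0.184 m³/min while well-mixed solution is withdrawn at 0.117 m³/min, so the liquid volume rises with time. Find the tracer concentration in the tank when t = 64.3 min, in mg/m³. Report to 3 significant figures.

1.33 mg/m³

Total volume: dV/dt = Q_in − Q_out = 0.067000 m³/min, so V(t) = 2.54 + 0.067000 t and V(64.3) = 6.8481 m³.
Species balance (pure solvent in): dm/dt = −Q_out · m/V(t).
dm/m = −Q_out dt/(V₀ + 0.067000 t); integrating gives ln(m/m₀) = −(Q_out/(Q_in−Q_out)) ln(V/V₀).
m = m₀ (V₀/V)^(Q_out/(Q_in−Q_out)) = 51.3 × (2.54/6.8481)^(1.7463) = 9.0769 mg.
C = m/V = 9.0769/6.8481 = 1.3255 mg/m³.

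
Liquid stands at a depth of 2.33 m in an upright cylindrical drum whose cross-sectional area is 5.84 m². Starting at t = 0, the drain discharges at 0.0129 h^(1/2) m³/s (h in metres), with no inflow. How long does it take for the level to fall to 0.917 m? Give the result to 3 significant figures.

Accumulation of liquid (constant cross-section A): A dh/dt = −0.0129 √h.
∫ h^(−1/2) dh = −(0.0129/A) ∫ dt, giving 2√h = 2√h₀ − (0.0129/A) t.
t = 2A(√h₀ − √h)/0.0129 = 2·5.84·(√2.33 − √0.917)/0.0129
  = 11.680 × (1.5264 − 0.95760) / 0.0129 = 515.04 s.

515 s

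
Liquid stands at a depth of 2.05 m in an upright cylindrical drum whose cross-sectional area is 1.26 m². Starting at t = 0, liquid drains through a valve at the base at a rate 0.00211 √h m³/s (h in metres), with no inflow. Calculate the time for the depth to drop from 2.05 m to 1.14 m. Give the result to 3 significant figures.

With no inflow, A dh/dt = −0.00211 √h.
Separate and integrate: 2(√h − √h₀) = −(0.00211/A) t.
t = 2A(√h₀ − √h)/0.00211 = 2·1.26·(√2.05 − √1.14)/0.00211
  = 2.5200 × (1.4318 − 1.0677) / 0.00211 = 434.82 s.

435 s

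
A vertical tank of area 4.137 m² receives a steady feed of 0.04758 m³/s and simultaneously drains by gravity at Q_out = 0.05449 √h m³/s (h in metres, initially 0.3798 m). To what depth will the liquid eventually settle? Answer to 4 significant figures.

0.7625 m

Level balance: A dh/dt = 0.04758 − 0.05449 √h. Setting dh/dt = 0:
Q_in = 0.05449 √h_ss ⇒ √h_ss = 0.04758/0.05449 = 0.873188.
h_ss = 0.873188² = 0.762457 m. (Since h₀ = 0.3798 m < h_ss, the level will rise toward this value.)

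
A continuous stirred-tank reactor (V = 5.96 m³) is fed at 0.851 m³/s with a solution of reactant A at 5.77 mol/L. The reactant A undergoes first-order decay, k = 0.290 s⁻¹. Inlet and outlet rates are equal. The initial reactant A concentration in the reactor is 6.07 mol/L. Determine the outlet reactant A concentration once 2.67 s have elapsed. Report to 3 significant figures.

Species balance: V dC/dt = Q C_in − Q C − k V C.
dC/dt = (Q/V) C_in − (Q/V + k) C; effective rate a = Q/V + k = 0.14279 + 0.290 = 0.43279 s⁻¹.
C_ss = Q C_in/(Q + kV) = 1.9036 mol/L; C(t) = C_ss + (C₀ − C_ss) e^(−a t).
C(2.67) = 1.9036 + (4.1664)·e^(−0.43279·2.67) = 1.9036 + (4.1664)·0.31489 = 3.2156 mol/L.

3.22 mol/L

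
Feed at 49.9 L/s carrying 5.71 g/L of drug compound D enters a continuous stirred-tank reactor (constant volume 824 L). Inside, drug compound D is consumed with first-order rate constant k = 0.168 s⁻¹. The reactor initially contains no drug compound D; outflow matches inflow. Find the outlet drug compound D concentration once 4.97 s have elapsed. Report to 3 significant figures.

1.03 g/L

Accumulation = in − out − consumed: V dC/dt = Q C_in − Q C − k V C.
This is linear with rate a = Q/V + k = 0.22856 s⁻¹.
C_ss = Q C_in/(Q + kV) = 1.5129 g/L; C(t) = C_ss + (C₀ − C_ss) e^(−a t).
C(4.97) = 1.5129 + (-1.5129)·e^(−0.22856·4.97) = 1.5129 + (-1.5129)·0.32112 = 1.0271 g/L.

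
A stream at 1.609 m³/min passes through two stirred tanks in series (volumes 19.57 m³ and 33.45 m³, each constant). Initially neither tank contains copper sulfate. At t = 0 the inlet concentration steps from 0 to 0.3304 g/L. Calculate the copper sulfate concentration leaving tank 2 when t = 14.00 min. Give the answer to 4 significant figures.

Time constants: τᵢ = Vᵢ/Q for each well-mixed tank.
τ₁ = 19.57/1.609 = 12.1628 min; τ₂ = 33.45/1.609 = 20.7893 min.
Tank 1: C₁ = C_in(1 − e^(−t/τ₁)). Tank 2 (τ₁ ≠ τ₂): C₂ = C_in[1 − (τ₁ e^(−t/τ₁) − τ₂ e^(−t/τ₂))/(τ₁ − τ₂)].
At t = 14.00: e^(−t/τ₁) = 0.316305, e^(−t/τ₂) = 0.509960.
C₂ = 0.3304·[1 − (12.1628·0.316305 − 20.7893·0.509960)/(-8.62648)] = 0.3304·0.216998 = 0.0716961 g/L.

0.07170 g/L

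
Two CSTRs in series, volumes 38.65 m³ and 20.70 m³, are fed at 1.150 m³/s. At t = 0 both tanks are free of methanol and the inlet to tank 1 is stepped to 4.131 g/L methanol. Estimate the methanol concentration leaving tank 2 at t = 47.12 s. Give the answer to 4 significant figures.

Each tank obeys Vᵢ dCᵢ/dt = Q(Cᵢ₋₁ − Cᵢ), so τᵢ = Vᵢ/Q.
τ₁ = 38.65/1.150 = 33.6087 s; τ₂ = 20.70/1.150 = 18.0000 s.
Solving the cascade with C₁(0)=C₂(0)=0 gives C₂(t) = C_in[1 − (τ₁ e^(−t/τ₁) − τ₂ e^(−t/τ₂))/(τ₁ − τ₂)].
At t = 47.12: e^(−t/τ₁) = 0.246100, e^(−t/τ₂) = 0.0729648.
C₂ = 4.131·[1 − (33.6087·0.246100 − 18.0000·0.0729648)/(15.6087)] = 4.131·0.554240 = 2.28957 g/L.

2.290 g/L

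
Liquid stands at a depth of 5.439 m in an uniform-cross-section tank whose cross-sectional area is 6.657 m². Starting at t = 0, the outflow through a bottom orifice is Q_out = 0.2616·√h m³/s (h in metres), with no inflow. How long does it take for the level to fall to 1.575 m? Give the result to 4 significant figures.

54.82 s

A dh/dt = −Q_out = −0.2616 √h.
∫ h^(−1/2) dh = −(0.2616/A) ∫ dt, giving 2√h = 2√h₀ − (0.2616/A) t.
t = 2A(√h₀ − √h)/0.2616 = 2·6.657·(√5.439 − √1.575)/0.2616
  = 13.3140 × (2.33217 − 1.25499) / 0.2616 = 54.8223 s.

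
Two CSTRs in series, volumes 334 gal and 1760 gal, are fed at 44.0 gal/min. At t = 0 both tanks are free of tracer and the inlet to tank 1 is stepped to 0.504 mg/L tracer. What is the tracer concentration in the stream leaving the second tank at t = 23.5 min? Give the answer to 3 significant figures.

0.164 mg/L

Time constants: τᵢ = Vᵢ/Q for each well-mixed tank.
τ₁ = 334/44.0 = 7.5909 min; τ₂ = 1760/44.0 = 40.000 min.
Solving the cascade with C₁(0)=C₂(0)=0 gives C₂(t) = C_in[1 − (τ₁ e^(−t/τ₁) − τ₂ e^(−t/τ₂))/(τ₁ − τ₂)].
At t = 23.5: e^(−t/τ₁) = 0.045238, e^(−t/τ₂) = 0.55571.
C₂ = 0.504·[1 − (7.5909·0.045238 − 40.000·0.55571)/(-32.409)] = 0.504·0.32472 = 0.16366 mg/L.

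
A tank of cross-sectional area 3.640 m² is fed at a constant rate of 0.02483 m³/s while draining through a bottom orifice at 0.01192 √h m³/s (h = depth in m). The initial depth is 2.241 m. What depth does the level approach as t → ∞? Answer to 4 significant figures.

Mass balance (ρ constant): A dh/dt = Q_in − 0.01192 √h. At steady state dh/dt = 0:
Q_in = 0.01192 √h_ss ⇒ √h_ss = 0.02483/0.01192 = 2.08305.
h_ss = 2.08305² = 4.33911 m. (Since h₀ = 2.241 m < h_ss, the level will rise toward this value.)

4.339 m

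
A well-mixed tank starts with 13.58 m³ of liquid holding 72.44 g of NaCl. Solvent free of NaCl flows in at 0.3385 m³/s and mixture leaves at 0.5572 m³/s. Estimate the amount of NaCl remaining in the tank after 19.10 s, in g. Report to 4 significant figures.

28.40 g

Total volume: dV/dt = Q_in − Q_out = -0.218700 m³/s, so V(t) = 13.58 − 0.218700 t and V(19.10) = 9.40283 m³.
Species balance (pure solvent in): dm/dt = −Q_out · m/V(t).
dm/m = −Q_out dt/(V₀ − 0.218700 t); integrating gives ln(m/m₀) = −(Q_out/(Q_in−Q_out)) ln(V/V₀).
m = m₀ (V₀/V)^(Q_out/(Q_in−Q_out)) = 72.44 × (13.58/9.40283)^(-2.54778) = 28.3954 g.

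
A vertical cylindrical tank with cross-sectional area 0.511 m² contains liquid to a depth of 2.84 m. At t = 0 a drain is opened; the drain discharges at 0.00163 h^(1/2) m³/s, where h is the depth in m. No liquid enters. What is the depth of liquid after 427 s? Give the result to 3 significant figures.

Volume balance on the tank: A dh/dt = −0.00163 √h.
∫ h^(−1/2) dh = −(0.00163/A) ∫ dt, giving 2√h = 2√h₀ − (0.00163/A) t.
√h = √2.84 − 0.00163·427/(2·0.511) = 1.6852 − 0.68103 = 1.0042.
h = 1.0042² = 1.0084 m.

1.01 m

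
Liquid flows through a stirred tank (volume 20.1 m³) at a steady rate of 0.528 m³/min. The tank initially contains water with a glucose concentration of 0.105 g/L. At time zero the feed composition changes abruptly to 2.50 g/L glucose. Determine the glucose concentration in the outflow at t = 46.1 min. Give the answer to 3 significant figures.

Transient balance on the dissolved component: V dC/dt = Q(C_in − C).
Rewrite as dC/dt + C/τ = C_in/τ, τ = V/Q = 38.068 min.
Solution: C(t) = C_in + (C₀ − C_in) e^(−t/τ).
C(46.1) = 2.50 + (0.105 − 2.50)·e^(−46.1/38.068) = 2.50 + (-2.3950)·0.29790 = 1.7865 g/L.

1.79 g/L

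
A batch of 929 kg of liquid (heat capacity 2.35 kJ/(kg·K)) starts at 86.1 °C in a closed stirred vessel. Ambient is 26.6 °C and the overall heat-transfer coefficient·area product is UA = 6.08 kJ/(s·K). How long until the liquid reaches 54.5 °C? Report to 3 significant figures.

M c_p dT/dt = −UA(T − T_amb).
τ = M c_p/UA = 359.07 s; T_ss = T_amb = 26.600 °C.
T(t) = T_ss + (T₀ − T_ss)e^(−t/τ); set T = 54.5:
t = −τ ln[(T − T_ss)/(T₀ − T_ss)] = −359.07 · ln(0.46891) = 271.94 s.

272 s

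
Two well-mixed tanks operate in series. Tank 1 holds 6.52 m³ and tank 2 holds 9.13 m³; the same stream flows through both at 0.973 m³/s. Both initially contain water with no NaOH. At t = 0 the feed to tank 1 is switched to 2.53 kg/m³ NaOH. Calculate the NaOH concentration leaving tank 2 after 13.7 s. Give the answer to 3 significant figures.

1.29 kg/m³

Species balance on tank i: dCᵢ/dt = (Cᵢ₋₁ − Cᵢ)/τᵢ with τᵢ = Vᵢ/Q.
τ₁ = 6.52/0.973 = 6.7009 s; τ₂ = 9.13/0.973 = 9.3834 s.
Tank 1: C₁ = C_in(1 − e^(−t/τ₁)). Tank 2 (τ₁ ≠ τ₂): C₂ = C_in[1 − (τ₁ e^(−t/τ₁) − τ₂ e^(−t/τ₂))/(τ₁ − τ₂)].
At t = 13.7: e^(−t/τ₁) = 0.12945, e^(−t/τ₂) = 0.23223.
C₂ = 2.53·[1 − (6.7009·0.12945 − 9.3834·0.23223)/(-2.6824)] = 2.53·0.51101 = 1.2929 kg/m³.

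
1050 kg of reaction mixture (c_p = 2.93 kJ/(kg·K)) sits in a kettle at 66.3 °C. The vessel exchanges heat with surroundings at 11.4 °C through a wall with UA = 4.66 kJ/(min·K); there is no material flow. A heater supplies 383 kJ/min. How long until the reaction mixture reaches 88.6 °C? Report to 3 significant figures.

1120 min

M c_p dT/dt = −UA(T − T_amb) + Q̇.
τ = M c_p/UA = 660.19 min; T_ss = T_amb + Q̇/UA = 11.4 + 383/4.66 = 93.589 °C.
T(t) = T_ss + (T₀ − T_ss)e^(−t/τ); set T = 88.6:
t = −τ ln[(T − T_ss)/(T₀ − T_ss)] = −660.19 · ln(0.18282) = 1121.8 min.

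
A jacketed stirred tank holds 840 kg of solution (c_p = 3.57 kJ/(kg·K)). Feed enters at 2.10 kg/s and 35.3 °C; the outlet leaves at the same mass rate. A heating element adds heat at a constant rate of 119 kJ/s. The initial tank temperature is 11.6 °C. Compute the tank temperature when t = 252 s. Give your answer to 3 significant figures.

M c_p dT/dt = ṁ c_p (T_in − T) + Q̇.
Rearrange: dT/dt = (T_ss − T)/τ with τ = M/ṁ = 400.00 s and T_ss = T_in + Q̇/(ṁ c_p) = 51.173 °C.
This is linear first-order; T(t) = T_ss + (T₀ − T_ss) e^(−t/τ).
T(252) = 51.173 + (-39.573)·e^(−252/400.00) = 51.173 + (-39.573)·0.53259 = 30.097 °C.

30.1 °C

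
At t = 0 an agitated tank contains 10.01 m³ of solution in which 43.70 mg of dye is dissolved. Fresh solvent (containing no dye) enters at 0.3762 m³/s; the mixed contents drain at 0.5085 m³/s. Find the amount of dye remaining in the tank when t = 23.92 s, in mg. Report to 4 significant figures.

Let m(t) be the amount of dye. Volume: V(t) = V₀ + (Q_in − Q_out) t = 10.01 − 0.132300 t; V(23.92) = 6.84538 m³.
Species balance (pure solvent in): dm/dt = −Q_out · m/V(t).
Separate: dm/m = −Q_out dt/V(t) ⇒ ln(m/m₀) = −(Q_out/(Q_in−Q_out)) ln(V/V₀).
m = m₀ (V₀/V)^(Q_out/(Q_in−Q_out)) = 43.70 × (10.01/6.84538)^(-3.84354) = 10.1428 mg.

10.14 mg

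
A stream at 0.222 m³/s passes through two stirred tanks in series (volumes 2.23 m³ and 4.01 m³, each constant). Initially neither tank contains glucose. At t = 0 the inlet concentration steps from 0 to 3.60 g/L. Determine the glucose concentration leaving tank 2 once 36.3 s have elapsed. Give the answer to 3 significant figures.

2.63 g/L

Each tank obeys Vᵢ dCᵢ/dt = Q(Cᵢ₋₁ − Cᵢ), so τᵢ = Vᵢ/Q.
τ₁ = 2.23/0.222 = 10.045 s; τ₂ = 4.01/0.222 = 18.063 s.
Solving the cascade with C₁(0)=C₂(0)=0 gives C₂(t) = C_in[1 − (τ₁ e^(−t/τ₁) − τ₂ e^(−t/τ₂))/(τ₁ − τ₂)].
At t = 36.3: e^(−t/τ₁) = 0.026951, e^(−t/τ₂) = 0.13404.
C₂ = 3.60·[1 − (10.045·0.026951 − 18.063·0.13404)/(-8.0180)] = 3.60·0.73180 = 2.6345 g/L.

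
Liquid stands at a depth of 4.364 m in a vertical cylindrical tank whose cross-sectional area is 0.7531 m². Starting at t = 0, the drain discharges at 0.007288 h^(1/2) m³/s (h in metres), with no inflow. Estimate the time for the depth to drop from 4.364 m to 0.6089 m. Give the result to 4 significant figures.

270.5 s

With no inflow, A dh/dt = −0.007288 √h.
Separate and integrate: 2(√h − √h₀) = −(0.007288/A) t.
t = 2A(√h₀ − √h)/0.007288 = 2·0.7531·(√4.364 − √0.6089)/0.007288
  = 1.50620 × (2.08902 − 0.780320) / 0.007288 = 270.467 s.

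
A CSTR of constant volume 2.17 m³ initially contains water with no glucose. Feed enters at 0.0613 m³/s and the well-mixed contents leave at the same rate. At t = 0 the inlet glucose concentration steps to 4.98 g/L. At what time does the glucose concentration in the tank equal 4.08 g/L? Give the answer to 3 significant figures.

Species balance: V dC/dt = Q(C_in − C) ⇒ τ = V/Q = 35.400 s.
C(t) = C_in + (C₀ − C_in) e^(−t/τ). Set C = 4.08 and solve for t:
e^(−t/τ) = (C − C_in)/(C₀ − C_in) = (4.08 − 4.98)/(0 − 4.98) = 0.18072
t = −τ ln(…) = 35.400 × 1.7108 = 60.561 s.

60.6 s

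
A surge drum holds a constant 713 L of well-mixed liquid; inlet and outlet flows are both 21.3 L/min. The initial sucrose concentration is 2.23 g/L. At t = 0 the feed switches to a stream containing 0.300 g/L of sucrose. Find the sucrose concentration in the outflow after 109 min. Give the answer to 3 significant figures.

Transient balance on the dissolved component: V dC/dt = Q(C_in − C).
Time constant τ = V/Q = 713/21.3 = 33.474 min.
C approaches C_in exponentially: C(t) = C_in + (C₀ − C_in) e^(−t/τ).
C(109) = 0.300 + (2.23 − 0.300)·e^(−109/33.474) = 0.300 + (1.9300)·0.038533 = 0.37437 g/L.

0.374 g/L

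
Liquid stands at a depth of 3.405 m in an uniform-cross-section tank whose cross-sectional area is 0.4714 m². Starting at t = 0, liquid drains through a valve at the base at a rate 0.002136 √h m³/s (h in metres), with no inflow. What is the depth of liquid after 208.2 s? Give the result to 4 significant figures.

With no inflow, A dh/dt = −0.002136 √h.
∫ h^(−1/2) dh = −(0.002136/A) ∫ dt, giving 2√h = 2√h₀ − (0.002136/A) t.
√h = √3.405 − 0.002136·208.2/(2·0.4714) = 1.84526 − 0.471696 = 1.37357.
h = 1.37357² = 1.88669 m.

1.887 m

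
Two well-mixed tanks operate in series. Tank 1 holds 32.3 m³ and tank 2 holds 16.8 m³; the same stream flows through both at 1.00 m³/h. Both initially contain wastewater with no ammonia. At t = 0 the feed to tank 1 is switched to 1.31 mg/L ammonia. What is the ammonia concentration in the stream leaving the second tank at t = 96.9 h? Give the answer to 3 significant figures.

1.18 mg/L

Each tank obeys Vᵢ dCᵢ/dt = Q(Cᵢ₋₁ − Cᵢ), so τᵢ = Vᵢ/Q.
τ₁ = 32.3/1.00 = 32.300 h; τ₂ = 16.8/1.00 = 16.800 h.
Solving the cascade with C₁(0)=C₂(0)=0 gives C₂(t) = C_in[1 − (τ₁ e^(−t/τ₁) − τ₂ e^(−t/τ₂))/(τ₁ − τ₂)].
At t = 96.9: e^(−t/τ₁) = 0.049787, e^(−t/τ₂) = 0.0031264.
C₂ = 1.31·[1 − (32.300·0.049787 − 16.800·0.0031264)/(15.500)] = 1.31·0.89964 = 1.1785 mg/L.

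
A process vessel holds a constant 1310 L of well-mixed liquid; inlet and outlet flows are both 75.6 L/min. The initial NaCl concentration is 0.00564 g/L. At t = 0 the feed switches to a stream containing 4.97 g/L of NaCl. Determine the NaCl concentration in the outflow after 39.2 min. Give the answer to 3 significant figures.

4.45 g/L

Species balance on the tank: V dC/dt = Q(C_in − C).
Rewrite as dC/dt + C/τ = C_in/τ, τ = V/Q = 17.328 min.
Integrating: C(t) = C_in + (C₀ − C_in) e^(−t/τ).
C(39.2) = 4.97 + (0.00564 − 4.97)·e^(−39.2/17.328) = 4.97 + (-4.9644)·0.10412 = 4.4531 g/L.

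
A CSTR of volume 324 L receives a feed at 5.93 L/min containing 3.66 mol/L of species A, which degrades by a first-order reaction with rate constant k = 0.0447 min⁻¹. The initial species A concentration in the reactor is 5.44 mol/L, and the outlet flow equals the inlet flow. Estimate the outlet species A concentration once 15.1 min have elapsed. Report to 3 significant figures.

Species balance: V dC/dt = Q C_in − Q C − k V C.
dC/dt = (Q/V) C_in − (Q/V + k) C; effective rate a = Q/V + k = 0.018302 + 0.0447 = 0.063002 min⁻¹.
C_ss = Q C_in/(Q + kV) = 1.0632 mol/L; C(t) = C_ss + (C₀ − C_ss) e^(−a t).
C(15.1) = 1.0632 + (4.3768)·e^(−0.063002·15.1) = 1.0632 + (4.3768)·0.38622 = 2.7537 mol/L.

2.75 mol/L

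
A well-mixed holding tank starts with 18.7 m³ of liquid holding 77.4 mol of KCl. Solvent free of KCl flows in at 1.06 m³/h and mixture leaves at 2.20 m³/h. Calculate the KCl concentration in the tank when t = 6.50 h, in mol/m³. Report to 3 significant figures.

2.59 mol/m³

Let m(t) be the amount of KCl. Volume: V(t) = V₀ + (Q_in − Q_out) t = 18.7 − 1.1400 t; V(6.50) = 11.290 m³.
Solute balance: dm/dt = 0 − Q_out C = −Q_out m/V(t).
dm/m = −Q_out dt/(V₀ − 1.1400 t); integrating gives ln(m/m₀) = −(Q_out/(Q_in−Q_out)) ln(V/V₀).
m = m₀ (V₀/V)^(Q_out/(Q_in−Q_out)) = 77.4 × (18.7/11.290)^(-1.9298) = 29.230 mol.
C = m/V = 29.230/11.290 = 2.5890 mol/m³.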